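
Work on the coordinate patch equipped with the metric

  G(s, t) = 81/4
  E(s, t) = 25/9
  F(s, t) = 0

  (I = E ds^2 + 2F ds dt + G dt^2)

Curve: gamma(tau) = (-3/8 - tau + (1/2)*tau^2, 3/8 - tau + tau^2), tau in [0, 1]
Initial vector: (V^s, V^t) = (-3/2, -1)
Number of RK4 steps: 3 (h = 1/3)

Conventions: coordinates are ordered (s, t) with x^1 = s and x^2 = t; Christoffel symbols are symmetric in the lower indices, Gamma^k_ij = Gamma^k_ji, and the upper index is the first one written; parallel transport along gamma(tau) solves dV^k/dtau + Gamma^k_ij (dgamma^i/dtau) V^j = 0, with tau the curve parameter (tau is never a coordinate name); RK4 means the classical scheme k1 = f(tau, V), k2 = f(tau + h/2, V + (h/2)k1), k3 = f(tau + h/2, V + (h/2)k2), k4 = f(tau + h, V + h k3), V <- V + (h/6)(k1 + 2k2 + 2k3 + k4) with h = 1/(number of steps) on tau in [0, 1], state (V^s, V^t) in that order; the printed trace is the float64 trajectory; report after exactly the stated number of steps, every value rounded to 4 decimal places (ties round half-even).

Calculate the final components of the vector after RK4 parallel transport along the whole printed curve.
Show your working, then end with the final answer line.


gamma'(tau) = (-1 + tau, -1 + 2*tau); f(tau, V)^k = -Gamma^k_ij(gamma(tau)) gamma'^i(tau) V^j; h = 1/3; intermediate values shown to 6 dp
curve data and Christoffel symbols at the stage parameters:
  tau = 0.000000: gamma = (-0.375000, 0.375000), gamma' = (-1.000000, -1.000000); Gamma_sss = 0.000000, Gamma_sst = 0.000000, Gamma_stt = 0.000000, Gamma_tss = 0.000000, Gamma_tst = 0.000000, Gamma_ttt = 0.000000
  tau = 0.166667: gamma = (-0.527778, 0.236111), gamma' = (-0.833333, -0.666667); Gamma_sss = 0.000000, Gamma_sst = 0.000000, Gamma_stt = 0.000000, Gamma_tss = 0.000000, Gamma_tst = 0.000000, Gamma_ttt = 0.000000
  tau = 0.333333: gamma = (-0.652778, 0.152778), gamma' = (-0.666667, -0.333333); Gamma_sss = 0.000000, Gamma_sst = 0.000000, Gamma_stt = 0.000000, Gamma_tss = 0.000000, Gamma_tst = 0.000000, Gamma_ttt = 0.000000
  tau = 0.500000: gamma = (-0.750000, 0.125000), gamma' = (-0.500000, 0.000000); Gamma_sss = 0.000000, Gamma_sst = 0.000000, Gamma_stt = 0.000000, Gamma_tss = 0.000000, Gamma_tst = 0.000000, Gamma_ttt = 0.000000
  tau = 0.666667: gamma = (-0.819444, 0.152778), gamma' = (-0.333333, 0.333333); Gamma_sss = 0.000000, Gamma_sst = 0.000000, Gamma_stt = 0.000000, Gamma_tss = 0.000000, Gamma_tst = 0.000000, Gamma_ttt = 0.000000
  tau = 0.833333: gamma = (-0.861111, 0.236111), gamma' = (-0.166667, 0.666667); Gamma_sss = 0.000000, Gamma_sst = 0.000000, Gamma_stt = 0.000000, Gamma_tss = 0.000000, Gamma_tst = 0.000000, Gamma_ttt = 0.000000
  tau = 1.000000: gamma = (-0.875000, 0.375000), gamma' = (0.000000, 1.000000); Gamma_sss = 0.000000, Gamma_sst = 0.000000, Gamma_stt = 0.000000, Gamma_tss = 0.000000, Gamma_tst = 0.000000, Gamma_ttt = 0.000000
step 0: V^s = -1.5000, V^t = -1.0000
step 1: k1 = (0.000000, 0.000000), k2 = (0.000000, 0.000000), k3 = (0.000000, 0.000000), k4 = (0.000000, 0.000000); V <- V + (h/6)(k1 + 2k2 + 2k3 + k4): V^s = -1.5000, V^t = -1.0000
step 2: k1 = (0.000000, 0.000000), k2 = (0.000000, 0.000000), k3 = (0.000000, 0.000000), k4 = (0.000000, 0.000000); V <- V + (h/6)(k1 + 2k2 + 2k3 + k4): V^s = -1.5000, V^t = -1.0000
step 3: k1 = (0.000000, 0.000000), k2 = (0.000000, 0.000000), k3 = (0.000000, 0.000000), k4 = (0.000000, 0.000000); V <- V + (h/6)(k1 + 2k2 + 2k3 + k4): V^s = -1.5000, V^t = -1.0000

Answer: V^s = -1.5000, V^t = -1.0000


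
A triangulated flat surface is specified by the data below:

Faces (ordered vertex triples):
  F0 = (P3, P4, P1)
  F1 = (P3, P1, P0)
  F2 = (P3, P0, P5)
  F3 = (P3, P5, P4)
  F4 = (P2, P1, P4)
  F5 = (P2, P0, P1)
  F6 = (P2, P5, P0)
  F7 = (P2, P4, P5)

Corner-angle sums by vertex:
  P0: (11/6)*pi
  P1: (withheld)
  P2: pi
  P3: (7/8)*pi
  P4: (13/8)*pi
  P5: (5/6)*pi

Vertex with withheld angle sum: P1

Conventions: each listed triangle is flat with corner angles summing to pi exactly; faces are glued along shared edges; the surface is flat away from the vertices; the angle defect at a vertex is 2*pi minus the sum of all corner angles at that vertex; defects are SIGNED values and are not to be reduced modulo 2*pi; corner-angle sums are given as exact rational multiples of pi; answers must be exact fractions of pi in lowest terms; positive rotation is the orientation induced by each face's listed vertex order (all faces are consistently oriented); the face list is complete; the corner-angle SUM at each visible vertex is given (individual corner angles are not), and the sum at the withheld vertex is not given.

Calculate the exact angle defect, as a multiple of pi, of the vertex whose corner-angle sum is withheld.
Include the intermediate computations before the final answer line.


V = 6, E = 12, F = 8; chi = V - E + F = 2
Gauss-Bonnet: total defect = 2*pi*chi = 4*pi; visible defects sum to (23/6)*pi

Answer: defect(P1) = pi/6


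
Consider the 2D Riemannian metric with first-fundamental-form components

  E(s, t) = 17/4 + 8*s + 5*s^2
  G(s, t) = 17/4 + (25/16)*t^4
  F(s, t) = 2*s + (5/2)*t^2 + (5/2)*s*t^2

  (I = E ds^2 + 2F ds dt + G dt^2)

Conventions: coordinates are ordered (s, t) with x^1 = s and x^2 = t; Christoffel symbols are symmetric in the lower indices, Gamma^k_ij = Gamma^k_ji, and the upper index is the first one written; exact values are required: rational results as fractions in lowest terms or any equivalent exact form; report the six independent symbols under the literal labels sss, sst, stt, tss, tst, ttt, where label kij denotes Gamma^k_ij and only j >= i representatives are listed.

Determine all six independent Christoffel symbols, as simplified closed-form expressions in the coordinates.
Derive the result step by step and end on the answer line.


E = 17/4 + 8*s + 5*s^2; F = 2*s + (5/2)*t^2 + (5/2)*s*t^2; G = 17/4 + (25/16)*t^4
Gamma^k_ij = (1/2) g^{kl} (d_i g_jl + d_j g_il - d_l g_ij), with g^inv = (1/(EG-F^2)) [[G, -F], [-F, E]]
first partials: E_s = 8 + 10*s, E_t = 0, F_s = 2 + (5/2)*t^2, F_t = 5*t + 5*s*t, G_s = 0, G_t = (25/4)*t^3
D = EG - F^2 = 289/16 + 34*s + (69/4)*s^2 - 10*s*t^2 + (25/64)*t^4 - 10*s^2*t^2 + (25/16)*s^2*t^4
expanded: Gamma^s_ss = (G E_s - 2F F_s + F E_t)/(2D), Gamma^s_st = (G E_t - F G_s)/(2D), Gamma^s_tt = (2G F_t - G G_s - F G_t)/(2D), Gamma^t_ss = (2E F_s - E E_t - F E_s)/(2D), Gamma^t_st = (E G_s - F E_t)/(2D), Gamma^t_tt = (E G_t - 2F F_t + F G_s)/(2D); substitute and cancel common factors

Answer: Gamma_sss = (100*s*t^4 - 640*s*t^2 + 1104*s - 320*t^2 + 1088)/(100*s^2*t^4 - 640*s^2*t^2 + 1104*s^2 - 640*s*t^2 + 2176*s + 25*t^4 + 1156), Gamma_sst = 0, Gamma_stt = (-400*s*t^3 + 1360*s*t + 1360*t)/(100*s^2*t^4 - 640*s^2*t^2 + 1104*s^2 - 640*s*t^2 + 2176*s + 25*t^4 + 1156), Gamma_tss = (-160*s*t^2 + 512*s + 40*t^2 + 544)/(100*s^2*t^4 - 640*s^2*t^2 + 1104*s^2 - 640*s*t^2 + 2176*s + 25*t^4 + 1156), Gamma_tst = 0, Gamma_ttt = (200*s^2*t^3 - 640*s^2*t - 640*s*t + 50*t^3)/(100*s^2*t^4 - 640*s^2*t^2 + 1104*s^2 - 640*s*t^2 + 2176*s + 25*t^4 + 1156)


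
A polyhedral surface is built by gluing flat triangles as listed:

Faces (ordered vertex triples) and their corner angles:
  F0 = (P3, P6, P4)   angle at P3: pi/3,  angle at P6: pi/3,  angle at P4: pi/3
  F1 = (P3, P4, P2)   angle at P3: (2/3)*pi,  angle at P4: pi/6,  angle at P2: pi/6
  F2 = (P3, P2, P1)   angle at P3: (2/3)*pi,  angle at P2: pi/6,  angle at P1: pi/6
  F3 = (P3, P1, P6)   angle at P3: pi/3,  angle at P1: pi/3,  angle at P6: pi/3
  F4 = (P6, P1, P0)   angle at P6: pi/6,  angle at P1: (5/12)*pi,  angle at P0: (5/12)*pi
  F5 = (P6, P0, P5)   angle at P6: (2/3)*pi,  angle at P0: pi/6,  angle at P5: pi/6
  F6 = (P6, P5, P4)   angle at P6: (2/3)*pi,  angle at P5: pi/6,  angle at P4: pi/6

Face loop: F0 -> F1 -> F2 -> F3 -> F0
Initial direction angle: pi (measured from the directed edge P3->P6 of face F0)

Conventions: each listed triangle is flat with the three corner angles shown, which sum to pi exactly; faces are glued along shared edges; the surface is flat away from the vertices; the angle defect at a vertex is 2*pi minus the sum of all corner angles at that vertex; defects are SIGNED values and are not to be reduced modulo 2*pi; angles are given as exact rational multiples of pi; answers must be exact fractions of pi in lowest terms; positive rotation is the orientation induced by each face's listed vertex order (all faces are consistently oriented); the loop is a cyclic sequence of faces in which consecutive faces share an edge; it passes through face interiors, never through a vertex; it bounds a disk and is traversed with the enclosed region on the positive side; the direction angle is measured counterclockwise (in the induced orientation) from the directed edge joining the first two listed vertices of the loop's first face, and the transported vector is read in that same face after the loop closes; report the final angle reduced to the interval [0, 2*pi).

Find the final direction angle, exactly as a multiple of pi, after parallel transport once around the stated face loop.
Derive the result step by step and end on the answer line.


enclosed vertex P3: corner angles sum to 2*pi, defect = 2*pi - 2*pi = 0
final direction = starting direction + enclosed defect total, reduced mod 2*pi (induced orientation)
final angle = pi + 0 = pi (mod 2*pi)

Answer: final direction angle = pi


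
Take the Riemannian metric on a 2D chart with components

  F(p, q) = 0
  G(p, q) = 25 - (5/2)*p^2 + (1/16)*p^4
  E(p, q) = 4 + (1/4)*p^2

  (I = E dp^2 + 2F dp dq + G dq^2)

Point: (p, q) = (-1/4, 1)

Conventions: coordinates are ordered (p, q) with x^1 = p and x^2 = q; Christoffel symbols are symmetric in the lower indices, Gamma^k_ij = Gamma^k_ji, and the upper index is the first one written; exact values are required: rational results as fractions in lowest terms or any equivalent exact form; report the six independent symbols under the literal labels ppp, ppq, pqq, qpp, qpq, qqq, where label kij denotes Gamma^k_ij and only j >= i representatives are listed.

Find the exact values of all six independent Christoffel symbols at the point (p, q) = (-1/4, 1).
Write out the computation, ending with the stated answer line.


E = 257/64, F = 0, G = 101761/4096 at the point
E_p = -1/8, E_q = 0, F_p = 0, F_q = 0, G_p = 319/256, G_q = 0
EG - F^2 = 26152577/262144;  g^inv = (262144/26152577) * [[101761/4096, 0], [0, 257/64]]
first-kind symbols [ij,l] = (1/2)(d_i g_jl + d_j g_il - d_l g_ij): [pp,p] = E_p/2 = -1/16, [pp,q] = F_p - E_q/2 = 0, [pq,p] = E_q/2 = 0, [pq,q] = G_p/2 = 319/512, [qq,p] = F_q - G_p/2 = -319/512, [qq,q] = G_q/2 = 0
Gamma^p_ij = (G*[ij,p] - F*[ij,q])/(EG - F^2), Gamma^q_ij = (E*[ij,q] - F*[ij,p])/(EG - F^2)

Answer: Gamma_ppp = -4/257, Gamma_ppq = 0, Gamma_pqq = -319/2056, Gamma_qpp = 0, Gamma_qpq = 8/319, Gamma_qqq = 0


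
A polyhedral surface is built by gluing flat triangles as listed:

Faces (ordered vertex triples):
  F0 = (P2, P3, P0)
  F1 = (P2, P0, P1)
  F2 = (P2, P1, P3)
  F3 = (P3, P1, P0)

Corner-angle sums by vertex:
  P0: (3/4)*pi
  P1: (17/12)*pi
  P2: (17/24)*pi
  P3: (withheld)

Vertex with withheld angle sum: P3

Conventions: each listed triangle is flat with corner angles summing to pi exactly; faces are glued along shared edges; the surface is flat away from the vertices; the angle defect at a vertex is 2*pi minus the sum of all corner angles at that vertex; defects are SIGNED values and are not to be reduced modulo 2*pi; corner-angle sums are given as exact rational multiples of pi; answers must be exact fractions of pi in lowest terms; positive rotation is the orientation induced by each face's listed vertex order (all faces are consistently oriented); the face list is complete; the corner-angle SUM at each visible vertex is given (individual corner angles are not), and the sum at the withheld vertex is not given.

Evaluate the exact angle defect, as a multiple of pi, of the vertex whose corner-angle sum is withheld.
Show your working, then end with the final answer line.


V = 4, E = 6, F = 4; chi = V - E + F = 2
Gauss-Bonnet: total defect = 2*pi*chi = 4*pi; visible defects sum to (25/8)*pi

Answer: defect(P3) = (7/8)*pi


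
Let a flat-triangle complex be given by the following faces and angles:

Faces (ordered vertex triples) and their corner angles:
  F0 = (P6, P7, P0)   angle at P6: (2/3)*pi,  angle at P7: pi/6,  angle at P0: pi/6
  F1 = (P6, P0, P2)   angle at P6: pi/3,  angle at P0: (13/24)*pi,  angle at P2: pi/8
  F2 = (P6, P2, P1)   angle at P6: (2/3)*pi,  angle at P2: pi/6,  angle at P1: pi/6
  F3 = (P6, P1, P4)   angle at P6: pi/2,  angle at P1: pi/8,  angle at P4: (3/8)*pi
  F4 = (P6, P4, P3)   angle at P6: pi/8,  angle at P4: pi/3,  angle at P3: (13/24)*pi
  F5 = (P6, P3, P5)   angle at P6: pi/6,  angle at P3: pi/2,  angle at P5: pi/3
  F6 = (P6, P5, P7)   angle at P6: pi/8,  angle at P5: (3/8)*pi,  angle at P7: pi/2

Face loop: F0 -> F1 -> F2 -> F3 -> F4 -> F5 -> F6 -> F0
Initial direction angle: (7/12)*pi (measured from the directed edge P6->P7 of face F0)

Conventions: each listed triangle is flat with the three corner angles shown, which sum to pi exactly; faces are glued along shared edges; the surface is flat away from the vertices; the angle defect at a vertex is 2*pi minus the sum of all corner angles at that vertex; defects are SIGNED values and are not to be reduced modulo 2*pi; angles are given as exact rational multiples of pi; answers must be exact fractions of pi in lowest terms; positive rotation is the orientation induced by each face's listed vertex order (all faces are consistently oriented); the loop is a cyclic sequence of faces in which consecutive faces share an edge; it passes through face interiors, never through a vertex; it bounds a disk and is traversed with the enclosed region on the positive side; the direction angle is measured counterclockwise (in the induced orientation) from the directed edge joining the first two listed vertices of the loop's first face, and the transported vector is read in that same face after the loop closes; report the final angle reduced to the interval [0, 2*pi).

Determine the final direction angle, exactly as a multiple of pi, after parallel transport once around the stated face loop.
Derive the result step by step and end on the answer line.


enclosed vertex P6: corner angles sum to (31/12)*pi, defect = 2*pi - (31/12)*pi = (-7/12)*pi
adding the enclosed defects to the starting angle (mod 2*pi, induced orientation) gives the holonomy
final angle = (7/12)*pi - (7/12)*pi = 0 (mod 2*pi)

Answer: final direction angle = 0


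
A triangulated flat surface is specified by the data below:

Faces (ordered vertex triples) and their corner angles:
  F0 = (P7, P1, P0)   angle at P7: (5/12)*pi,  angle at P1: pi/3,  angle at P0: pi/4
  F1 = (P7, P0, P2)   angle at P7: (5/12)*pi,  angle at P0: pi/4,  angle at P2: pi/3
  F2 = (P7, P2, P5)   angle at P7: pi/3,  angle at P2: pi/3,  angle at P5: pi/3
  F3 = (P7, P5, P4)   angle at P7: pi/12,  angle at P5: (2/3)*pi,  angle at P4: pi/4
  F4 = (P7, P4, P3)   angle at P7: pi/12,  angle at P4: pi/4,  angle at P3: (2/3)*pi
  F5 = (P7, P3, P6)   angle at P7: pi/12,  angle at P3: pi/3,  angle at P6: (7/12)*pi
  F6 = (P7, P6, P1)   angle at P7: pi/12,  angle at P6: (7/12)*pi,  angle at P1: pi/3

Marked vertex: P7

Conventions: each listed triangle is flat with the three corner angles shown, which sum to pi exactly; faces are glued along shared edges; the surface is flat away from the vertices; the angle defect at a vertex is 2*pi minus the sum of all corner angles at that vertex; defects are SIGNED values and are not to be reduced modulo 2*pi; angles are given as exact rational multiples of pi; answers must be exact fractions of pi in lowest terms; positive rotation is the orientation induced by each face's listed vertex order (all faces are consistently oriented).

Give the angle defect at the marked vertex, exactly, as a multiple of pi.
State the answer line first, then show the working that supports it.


Answer: defect(P7) = pi/2

Sum of corner angles at P7: (3/2)*pi
defect = 2*pi - (3/2)*pi


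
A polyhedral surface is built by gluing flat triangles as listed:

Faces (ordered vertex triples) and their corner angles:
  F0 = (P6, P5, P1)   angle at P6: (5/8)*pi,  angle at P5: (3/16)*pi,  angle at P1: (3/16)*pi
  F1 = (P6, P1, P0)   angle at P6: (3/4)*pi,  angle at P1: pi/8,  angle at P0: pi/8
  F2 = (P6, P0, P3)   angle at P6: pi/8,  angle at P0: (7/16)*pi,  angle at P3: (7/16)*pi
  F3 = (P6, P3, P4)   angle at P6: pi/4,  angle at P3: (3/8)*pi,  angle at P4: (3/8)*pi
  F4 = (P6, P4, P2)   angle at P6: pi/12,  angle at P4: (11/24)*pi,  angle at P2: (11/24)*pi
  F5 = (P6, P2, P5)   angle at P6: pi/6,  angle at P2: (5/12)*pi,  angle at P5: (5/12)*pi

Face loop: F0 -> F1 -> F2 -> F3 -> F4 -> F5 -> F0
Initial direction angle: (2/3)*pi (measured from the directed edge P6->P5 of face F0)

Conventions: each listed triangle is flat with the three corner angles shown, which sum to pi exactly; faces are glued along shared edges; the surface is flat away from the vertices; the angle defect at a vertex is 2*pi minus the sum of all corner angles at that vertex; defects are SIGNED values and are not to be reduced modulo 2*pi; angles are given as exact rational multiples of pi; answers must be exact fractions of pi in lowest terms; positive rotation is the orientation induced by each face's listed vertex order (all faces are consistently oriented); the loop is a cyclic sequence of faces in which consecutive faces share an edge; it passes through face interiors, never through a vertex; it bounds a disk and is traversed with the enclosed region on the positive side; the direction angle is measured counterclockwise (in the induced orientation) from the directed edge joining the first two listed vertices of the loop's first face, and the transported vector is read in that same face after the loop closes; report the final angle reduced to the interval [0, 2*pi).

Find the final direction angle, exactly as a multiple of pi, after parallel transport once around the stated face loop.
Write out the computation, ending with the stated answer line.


enclosed vertex P6: corner angles sum to 2*pi, defect = 2*pi - 2*pi = 0
by Gauss-Bonnet the loop rotates the vector by the enclosed defect sum (positive orientation, mod 2*pi)
final angle = (2/3)*pi + 0 = (2/3)*pi (mod 2*pi)

Answer: final direction angle = (2/3)*pi


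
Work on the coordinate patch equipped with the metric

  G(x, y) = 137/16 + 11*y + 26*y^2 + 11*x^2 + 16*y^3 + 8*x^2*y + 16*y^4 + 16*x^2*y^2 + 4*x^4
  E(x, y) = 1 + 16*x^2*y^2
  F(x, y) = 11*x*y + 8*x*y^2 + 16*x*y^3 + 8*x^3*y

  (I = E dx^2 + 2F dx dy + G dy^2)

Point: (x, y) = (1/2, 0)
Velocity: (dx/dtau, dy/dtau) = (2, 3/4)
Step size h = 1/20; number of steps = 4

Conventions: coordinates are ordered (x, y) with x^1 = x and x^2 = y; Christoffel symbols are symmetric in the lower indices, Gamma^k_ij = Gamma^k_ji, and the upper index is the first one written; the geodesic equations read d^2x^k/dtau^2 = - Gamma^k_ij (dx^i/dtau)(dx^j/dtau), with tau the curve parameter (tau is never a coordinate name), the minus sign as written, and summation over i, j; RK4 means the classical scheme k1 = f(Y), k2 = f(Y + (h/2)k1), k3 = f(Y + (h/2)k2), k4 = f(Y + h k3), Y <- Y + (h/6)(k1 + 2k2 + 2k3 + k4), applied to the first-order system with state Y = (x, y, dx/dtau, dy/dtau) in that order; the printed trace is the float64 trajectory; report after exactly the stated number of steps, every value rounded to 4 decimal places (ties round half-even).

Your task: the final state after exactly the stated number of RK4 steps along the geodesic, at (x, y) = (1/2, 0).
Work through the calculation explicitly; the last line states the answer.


f(Y) = (dx/dtau, dy/dtau, -Gamma^x_ij Y'^i Y'^j, -Gamma^y_ij Y'^i Y'^j) with the Gammas evaluated at the stage position; h = 0.050000; intermediate values shown to 6 dp
step 0: x = 0.5000, y = 0.0000, dx/dtau = 2.0000, dy/dtau = 0.7500
step 1:
  k1: at (x, y) = (0.500000, 0.000000), (dx/dtau, dy/dtau) = (2.000000, 0.750000); Gamma_xxx = 0.000000, Gamma_xxy = 0.000000, Gamma_xyy = 0.000000, Gamma_yxx = 0.000000, Gamma_yxy = 0.562162, Gamma_yyy = 0.562162; k1 = (2.000000, 0.750000, 0.000000, -2.002703)
  k2: at (x, y) = (0.550000, 0.018750), (dx/dtau, dy/dtau) = (2.000000, 0.699932); Gamma_xxx = 0.000247, Gamma_xxy = 0.007248, Gamma_xyy = 0.007083, Gamma_yxx = 0.020330, Gamma_yxy = 0.596359, Gamma_yyy = 0.582805; k2 = (2.000000, 0.699932, -0.024752, -2.036485)
  k3: at (x, y) = (0.550000, 0.017498), (dx/dtau, dy/dtau) = (1.999381, 0.699088); Gamma_xxx = 0.000216, Gamma_xxy = 0.006774, Gamma_xyy = 0.006590, Gamma_yxx = 0.018986, Gamma_yxy = 0.596766, Gamma_yyy = 0.580487; k3 = (1.999381, 0.699088, -0.023020, -2.027847)
  k4: at (x, y) = (0.599969, 0.034954), (dx/dtau, dy/dtau) = (1.998849, 0.648608); Gamma_xxx = 0.000864, Gamma_xxy = 0.014833, Gamma_xyy = 0.014090, Gamma_yxx = 0.036517, Gamma_yxy = 0.626793, Gamma_yyy = 0.595389; k4 = (1.998849, 0.648608, -0.047842, -2.021612)
  Y <- Y + (h/6)(k1 + 2k2 + 2k3 + k4): x = 0.6000, y = 0.0350, dx/dtau = 1.9988, dy/dtau = 0.6487
step 2:
  k1: at (x, y) = (0.599980, 0.034972), (dx/dtau, dy/dtau) = (1.998805, 0.648725); Gamma_xxx = 0.000865, Gamma_xxy = 0.014841, Gamma_xyy = 0.014098, Gamma_yxx = 0.036535, Gamma_yxy = 0.626794, Gamma_yyy = 0.595416; k1 = (1.998805, 0.648725, -0.047876, -2.022040)
  k2: at (x, y) = (0.649950, 0.051190), (dx/dtau, dy/dtau) = (1.997608, 0.598174); Gamma_xxx = 0.001846, Gamma_xxy = 0.023433, Gamma_xyy = 0.021718, Gamma_yxx = 0.051419, Gamma_yxy = 0.652853, Gamma_yyy = 0.605071; k2 = (1.997608, 0.598174, -0.071138, -1.981896)
  k3: at (x, y) = (0.649920, 0.049926), (dx/dtau, dy/dtau) = (1.997027, 0.599178); Gamma_xxx = 0.001758, Gamma_xxy = 0.022890, Gamma_xyy = 0.021126, Gamma_yxx = 0.050189, Gamma_yxy = 0.653334, Gamma_yyy = 0.603004; k3 = (1.997027, 0.599178, -0.069376, -1.980171)
  k4: at (x, y) = (0.699831, 0.064931), (dx/dtau, dy/dtau) = (1.995336, 0.549717); Gamma_xxx = 0.002940, Gamma_xxy = 0.031685, Gamma_xyy = 0.028517, Gamma_yxx = 0.062693, Gamma_yxy = 0.675715, Gamma_yyy = 0.608157; k4 = (1.995336, 0.549717, -0.089831, -1.915727)
  Y <- Y + (h/6)(k1 + 2k2 + 2k3 + k4): x = 0.6998, y = 0.0649, dx/dtau = 1.9953, dy/dtau = 0.5499
step 3:
  k1: at (x, y) = (0.699842, 0.064915), (dx/dtau, dy/dtau) = (1.995316, 0.549876); Gamma_xxx = 0.002938, Gamma_xxy = 0.031679, Gamma_xyy = 0.028509, Gamma_yxx = 0.062678, Gamma_yxy = 0.675728, Gamma_yyy = 0.608128; k1 = (1.995316, 0.549876, -0.089833, -1.916201)
  k2: at (x, y) = (0.749725, 0.078662), (dx/dtau, dy/dtau) = (1.993070, 0.501971); Gamma_xxx = 0.004239, Gamma_xxy = 0.040405, Gamma_xyy = 0.035425, Gamma_yxx = 0.072894, Gamma_yxy = 0.694752, Gamma_yyy = 0.609126; k2 = (1.993070, 0.501971, -0.106613, -1.833192)
  k3: at (x, y) = (0.749669, 0.077464), (dx/dtau, dy/dtau) = (1.992650, 0.504046); Gamma_xxx = 0.004118, Gamma_xxy = 0.039848, Gamma_xyy = 0.034813, Gamma_yxx = 0.071843, Gamma_yxy = 0.695267, Gamma_yyy = 0.607401; k3 = (1.992650, 0.504046, -0.105241, -1.836215)
  k4: at (x, y) = (0.799474, 0.090117), (dx/dtau, dy/dtau) = (1.990054, 0.458065); Gamma_xxx = 0.005448, Gamma_xxy = 0.048328, Gamma_xyy = 0.041120, Gamma_yxx = 0.080168, Gamma_yxy = 0.711211, Gamma_yyy = 0.605135; k4 = (1.990054, 0.458065, -0.118311, -1.741106)
  Y <- Y + (h/6)(k1 + 2k2 + 2k3 + k4): x = 0.7995, y = 0.0901, dx/dtau = 1.9901, dy/dtau = 0.4582
step 4:
  k1: at (x, y) = (0.799482, 0.090081), (dx/dtau, dy/dtau) = (1.990050, 0.458242); Gamma_xxx = 0.005443, Gamma_xxy = 0.048311, Gamma_xyy = 0.041101, Gamma_yxx = 0.080138, Gamma_yxy = 0.711231, Gamma_yyy = 0.605083; k1 = (1.990050, 0.458242, -0.118301, -1.741605)
  k2: at (x, y) = (0.849233, 0.101537), (dx/dtau, dy/dtau) = (1.987093, 0.414702); Gamma_xxx = 0.006734, Gamma_xxy = 0.056321, Gamma_xyy = 0.046627, Gamma_yxx = 0.086619, Gamma_yxy = 0.724460, Gamma_yyy = 0.599776; k2 = (1.987093, 0.414702, -0.127430, -1.639150)
  k3: at (x, y) = (0.849159, 0.100449), (dx/dtau, dy/dtau) = (1.986865, 0.417263); Gamma_xxx = 0.006600, Gamma_xxy = 0.055793, Gamma_xyy = 0.046051, Gamma_yxx = 0.085758, Gamma_yxy = 0.724969, Gamma_yyy = 0.598391; k3 = (1.986865, 0.417263, -0.126581, -1.644790)
  k4: at (x, y) = (0.898825, 0.110945), (dx/dtau, dy/dtau) = (1.983721, 0.376002); Gamma_xxx = 0.007812, Gamma_xxy = 0.063288, Gamma_xyy = 0.050829, Gamma_yxx = 0.090810, Gamma_yxy = 0.735706, Gamma_yyy = 0.590880; k4 = (1.983721, 0.376002, -0.132337, -1.538391)
  Y <- Y + (h/6)(k1 + 2k2 + 2k3 + k4): x = 0.8988, y = 0.1109, dx/dtau = 1.9837, dy/dtau = 0.3762

Answer: x = 0.8988, y = 0.1109, dx/dtau = 1.9837, dy/dtau = 0.3762


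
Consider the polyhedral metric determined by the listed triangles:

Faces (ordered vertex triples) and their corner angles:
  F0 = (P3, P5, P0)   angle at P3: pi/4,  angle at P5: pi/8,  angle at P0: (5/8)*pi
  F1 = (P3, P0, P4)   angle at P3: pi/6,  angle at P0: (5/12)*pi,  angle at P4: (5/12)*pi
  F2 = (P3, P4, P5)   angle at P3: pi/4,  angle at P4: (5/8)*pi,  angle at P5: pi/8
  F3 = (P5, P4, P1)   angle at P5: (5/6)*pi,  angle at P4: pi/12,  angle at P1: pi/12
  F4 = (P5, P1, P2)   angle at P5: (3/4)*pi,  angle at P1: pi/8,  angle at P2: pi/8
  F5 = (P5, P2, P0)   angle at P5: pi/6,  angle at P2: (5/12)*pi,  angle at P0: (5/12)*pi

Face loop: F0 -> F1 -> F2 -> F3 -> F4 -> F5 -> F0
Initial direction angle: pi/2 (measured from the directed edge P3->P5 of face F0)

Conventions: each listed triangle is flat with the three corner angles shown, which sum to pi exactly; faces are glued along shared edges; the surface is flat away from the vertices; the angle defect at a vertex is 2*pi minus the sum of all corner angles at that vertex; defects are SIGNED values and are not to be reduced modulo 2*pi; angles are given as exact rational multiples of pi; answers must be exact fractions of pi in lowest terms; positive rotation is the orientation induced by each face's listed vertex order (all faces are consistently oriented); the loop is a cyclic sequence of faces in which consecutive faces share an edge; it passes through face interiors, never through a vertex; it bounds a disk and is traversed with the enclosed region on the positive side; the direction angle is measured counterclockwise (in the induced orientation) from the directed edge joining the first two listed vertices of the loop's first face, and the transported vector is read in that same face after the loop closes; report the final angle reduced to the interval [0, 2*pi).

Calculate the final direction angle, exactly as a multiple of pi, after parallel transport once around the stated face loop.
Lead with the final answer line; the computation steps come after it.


Answer: final direction angle = (11/6)*pi

enclosed vertex P3: corner angles sum to (2/3)*pi, defect = 2*pi - (2/3)*pi = (4/3)*pi
enclosed vertex P5: corner angles sum to 2*pi, defect = 2*pi - 2*pi = 0
the final direction is the initial angle plus the enclosed defects, taken mod 2*pi in the induced orientation
final angle = pi/2 + (4/3)*pi = (11/6)*pi (mod 2*pi)


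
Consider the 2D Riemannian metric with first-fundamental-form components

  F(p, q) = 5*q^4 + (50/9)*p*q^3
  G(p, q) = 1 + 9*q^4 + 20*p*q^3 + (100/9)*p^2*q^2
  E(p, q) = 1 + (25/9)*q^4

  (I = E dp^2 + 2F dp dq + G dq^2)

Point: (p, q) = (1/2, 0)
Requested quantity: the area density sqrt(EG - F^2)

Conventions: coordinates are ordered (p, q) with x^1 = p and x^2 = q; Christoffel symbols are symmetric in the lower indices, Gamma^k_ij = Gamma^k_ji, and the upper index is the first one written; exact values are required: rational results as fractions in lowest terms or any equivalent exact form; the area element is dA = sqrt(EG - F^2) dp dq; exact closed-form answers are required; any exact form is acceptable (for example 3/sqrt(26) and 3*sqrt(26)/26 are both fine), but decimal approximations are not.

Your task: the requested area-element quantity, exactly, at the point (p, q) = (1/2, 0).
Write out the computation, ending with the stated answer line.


E = 1, F = 0, G = 1; EG - F^2 = 1

Answer: sqrt(EG - F^2) = 1


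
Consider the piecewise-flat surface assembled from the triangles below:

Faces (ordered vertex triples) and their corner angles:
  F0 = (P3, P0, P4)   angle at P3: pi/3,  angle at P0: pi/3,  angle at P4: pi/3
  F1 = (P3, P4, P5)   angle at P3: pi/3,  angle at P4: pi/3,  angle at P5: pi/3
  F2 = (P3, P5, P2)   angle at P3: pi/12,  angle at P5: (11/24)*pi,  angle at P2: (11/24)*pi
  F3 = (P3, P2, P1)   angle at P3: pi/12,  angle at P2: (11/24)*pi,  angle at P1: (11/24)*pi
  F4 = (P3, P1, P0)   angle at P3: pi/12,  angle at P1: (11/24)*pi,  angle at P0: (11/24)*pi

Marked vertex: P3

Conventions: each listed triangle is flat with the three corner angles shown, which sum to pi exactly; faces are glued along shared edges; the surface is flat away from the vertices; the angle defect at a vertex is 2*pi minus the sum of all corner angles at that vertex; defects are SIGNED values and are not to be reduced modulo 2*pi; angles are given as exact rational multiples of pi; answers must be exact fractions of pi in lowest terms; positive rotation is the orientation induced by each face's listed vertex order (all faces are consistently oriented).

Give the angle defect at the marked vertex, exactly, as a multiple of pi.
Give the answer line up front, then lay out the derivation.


Answer: defect(P3) = (13/12)*pi

Sum of corner angles at P3: (11/12)*pi
defect = 2*pi - (11/12)*pi


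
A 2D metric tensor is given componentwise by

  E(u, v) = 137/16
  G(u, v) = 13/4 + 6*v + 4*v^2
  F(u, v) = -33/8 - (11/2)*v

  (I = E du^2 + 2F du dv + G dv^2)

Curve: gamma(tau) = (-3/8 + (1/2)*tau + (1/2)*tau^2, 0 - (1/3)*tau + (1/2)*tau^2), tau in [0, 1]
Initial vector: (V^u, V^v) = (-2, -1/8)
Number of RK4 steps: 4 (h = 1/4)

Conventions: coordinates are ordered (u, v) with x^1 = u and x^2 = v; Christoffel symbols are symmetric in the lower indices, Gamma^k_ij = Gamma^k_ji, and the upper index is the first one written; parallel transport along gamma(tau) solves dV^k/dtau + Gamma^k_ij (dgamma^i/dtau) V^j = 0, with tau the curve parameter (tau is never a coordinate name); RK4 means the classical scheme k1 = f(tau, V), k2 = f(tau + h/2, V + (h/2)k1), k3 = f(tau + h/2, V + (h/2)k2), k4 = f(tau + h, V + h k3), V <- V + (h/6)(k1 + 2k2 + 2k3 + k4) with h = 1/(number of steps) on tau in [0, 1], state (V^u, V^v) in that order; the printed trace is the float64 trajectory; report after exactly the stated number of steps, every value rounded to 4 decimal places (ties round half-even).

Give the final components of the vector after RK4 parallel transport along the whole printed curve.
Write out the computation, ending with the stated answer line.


gamma'(tau) = (1/2 + tau, -1/3 + tau); f(tau, V)^k = -Gamma^k_ij(gamma(tau)) gamma'^i(tau) V^j; h = 1/4; intermediate values shown to 6 dp
curve data and Christoffel symbols at the stage parameters:
  tau = 0.000000: gamma = (-0.375000, 0.000000), gamma' = (0.500000, -0.333333); Gamma_uuu = 0.000000, Gamma_uuv = 0.000000, Gamma_uvv = -0.508671, Gamma_vuu = 0.000000, Gamma_vuv = 0.000000, Gamma_vvv = 0.277457
  tau = 0.125000: gamma = (-0.304688, -0.033854), gamma' = (0.625000, -0.208333); Gamma_uuu = 0.000000, Gamma_uuv = 0.000000, Gamma_uvv = -0.518186, Gamma_vuu = 0.000000, Gamma_vuv = 0.000000, Gamma_vvv = 0.269888
  tau = 0.250000: gamma = (-0.218750, -0.052083), gamma' = (0.750000, -0.083333); Gamma_uuu = 0.000000, Gamma_uuv = 0.000000, Gamma_uvv = -0.523269, Gamma_vuu = 0.000000, Gamma_vuv = 0.000000, Gamma_vvv = 0.265599
  tau = 0.375000: gamma = (-0.117188, -0.054688), gamma' = (0.875000, 0.041667); Gamma_uuu = 0.000000, Gamma_uuv = 0.000000, Gamma_uvv = -0.523992, Gamma_vuu = 0.000000, Gamma_vuv = 0.000000, Gamma_vvv = 0.264973
  tau = 0.500000: gamma = (0.000000, -0.041667), gamma' = (1.000000, 0.166667); Gamma_uuu = 0.000000, Gamma_uuv = 0.000000, Gamma_uvv = -0.520368, Gamma_vuu = 0.000000, Gamma_vuv = 0.000000, Gamma_vvv = 0.268068
  tau = 0.625000: gamma = (0.132812, -0.013021), gamma' = (1.125000, 0.291667); Gamma_uuu = 0.000000, Gamma_uuv = 0.000000, Gamma_uvv = -0.512340, Gamma_vuu = 0.000000, Gamma_vuv = 0.000000, Gamma_vvv = 0.274607
  tau = 0.750000: gamma = (0.281250, 0.031250), gamma' = (1.250000, 0.416667); Gamma_uuu = 0.000000, Gamma_uuv = 0.000000, Gamma_uvv = -0.499823, Gamma_vuu = 0.000000, Gamma_vuv = 0.000000, Gamma_vvv = 0.283990
  tau = 0.875000: gamma = (0.445312, 0.091146), gamma' = (1.375000, 0.541667); Gamma_uuu = 0.000000, Gamma_uuv = 0.000000, Gamma_uvv = -0.482769, Gamma_vuu = 0.000000, Gamma_vuv = 0.000000, Gamma_vvv = 0.295330
  tau = 1.000000: gamma = (0.625000, 0.166667), gamma' = (1.500000, 0.666667); Gamma_uuu = 0.000000, Gamma_uuv = 0.000000, Gamma_uvv = -0.461270, Gamma_vuu = 0.000000, Gamma_vuv = 0.000000, Gamma_vvv = 0.307513
step 0: V^u = -2.0000, V^v = -0.1250
step 1: k1 = (0.021195, -0.011561), k2 = (0.013650, -0.007110), k3 = (0.013590, -0.007078), k4 = (0.005528, -0.002806); V <- V + (h/6)(k1 + 2k2 + 2k3 + k4): V^u = -1.9966, V^v = -0.1268
step 2: k1 = (0.005528, -0.002806), k2 = (-0.002776, 0.001404), k3 = (-0.002764, 0.001398), k4 = (-0.010965, 0.005649); V <- V + (h/6)(k1 + 2k2 + 2k3 + k4): V^u = -1.9973, V^v = -0.1264
step 3: k1 = (-0.010965, 0.005649), k2 = (-0.018787, 0.010070), k3 = (-0.018705, 0.010025), k4 = (-0.025808, 0.014664); V <- V + (h/6)(k1 + 2k2 + 2k3 + k4): V^u = -2.0020, V^v = -0.1239
step 4: k1 = (-0.025805, 0.014662), k2 = (-0.031923, 0.019528), k3 = (-0.031764, 0.019431), k4 = (-0.036610, 0.024406); V <- V + (h/6)(k1 + 2k2 + 2k3 + k4): V^u = -2.0099, V^v = -0.1190

Answer: V^u = -2.0099, V^v = -0.1190


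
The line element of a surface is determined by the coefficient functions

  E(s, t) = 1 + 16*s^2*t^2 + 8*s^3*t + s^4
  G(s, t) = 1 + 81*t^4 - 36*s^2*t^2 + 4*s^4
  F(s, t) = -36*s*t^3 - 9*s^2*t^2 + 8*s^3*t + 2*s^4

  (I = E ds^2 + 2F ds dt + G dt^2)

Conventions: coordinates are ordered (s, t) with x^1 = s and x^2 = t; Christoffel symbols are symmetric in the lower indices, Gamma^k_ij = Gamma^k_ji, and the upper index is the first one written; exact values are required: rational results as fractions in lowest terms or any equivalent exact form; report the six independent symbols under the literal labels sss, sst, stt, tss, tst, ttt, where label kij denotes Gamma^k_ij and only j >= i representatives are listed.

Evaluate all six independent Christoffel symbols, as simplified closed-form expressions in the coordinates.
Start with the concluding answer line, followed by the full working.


Answer: Gamma_sss = (2*s^3 + 12*s^2*t + 16*s*t^2)/(5*s^4 + 8*s^3*t - 20*s^2*t^2 + 81*t^4 + 1), Gamma_sst = (4*s^3 + 16*s^2*t)/(5*s^4 + 8*s^3*t - 20*s^2*t^2 + 81*t^4 + 1), Gamma_stt = (-18*s^2*t - 72*s*t^2)/(5*s^4 + 8*s^3*t - 20*s^2*t^2 + 81*t^4 + 1), Gamma_tss = (4*s^3 + 8*s^2*t - 18*s*t^2 - 36*t^3)/(5*s^4 + 8*s^3*t - 20*s^2*t^2 + 81*t^4 + 1), Gamma_tst = (8*s^3 - 36*s*t^2)/(5*s^4 + 8*s^3*t - 20*s^2*t^2 + 81*t^4 + 1), Gamma_ttt = (-36*s^2*t + 162*t^3)/(5*s^4 + 8*s^3*t - 20*s^2*t^2 + 81*t^4 + 1)

E = 1 + 16*s^2*t^2 + 8*s^3*t + s^4; F = -36*s*t^3 - 9*s^2*t^2 + 8*s^3*t + 2*s^4; G = 1 + 81*t^4 - 36*s^2*t^2 + 4*s^4
Gamma^k_ij = (1/2) g^{kl} (d_i g_jl + d_j g_il - d_l g_ij), with g^inv = (1/(EG-F^2)) [[G, -F], [-F, E]]
first partials: E_s = 32*s*t^2 + 24*s^2*t + 4*s^3, E_t = 32*s^2*t + 8*s^3, F_s = -36*t^3 - 18*s*t^2 + 24*s^2*t + 8*s^3, F_t = -108*s*t^2 - 18*s^2*t + 8*s^3, G_s = -72*s*t^2 + 16*s^3, G_t = 324*t^3 - 72*s^2*t
D = EG - F^2 = 1 + 81*t^4 - 20*s^2*t^2 + 8*s^3*t + 5*s^4
expanded: Gamma^s_ss = (G E_s - 2F F_s + F E_t)/(2D), Gamma^s_st = (G E_t - F G_s)/(2D), Gamma^s_tt = (2G F_t - G G_s - F G_t)/(2D), Gamma^t_ss = (2E F_s - E E_t - F E_s)/(2D), Gamma^t_st = (E G_s - F E_t)/(2D), Gamma^t_tt = (E G_t - 2F F_t + F G_s)/(2D); substitute and cancel common factors


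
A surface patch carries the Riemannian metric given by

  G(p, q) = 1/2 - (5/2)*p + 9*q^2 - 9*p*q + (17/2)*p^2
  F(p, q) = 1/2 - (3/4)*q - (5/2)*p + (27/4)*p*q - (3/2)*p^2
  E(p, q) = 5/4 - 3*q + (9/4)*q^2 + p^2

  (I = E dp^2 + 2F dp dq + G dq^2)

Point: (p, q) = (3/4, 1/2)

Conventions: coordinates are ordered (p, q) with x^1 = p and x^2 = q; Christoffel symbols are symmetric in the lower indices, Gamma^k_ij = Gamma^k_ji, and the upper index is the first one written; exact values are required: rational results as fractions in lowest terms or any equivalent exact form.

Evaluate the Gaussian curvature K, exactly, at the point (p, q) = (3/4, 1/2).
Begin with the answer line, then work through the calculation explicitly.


Answer: K = -32576/65025

E = 7/8, F = -1/16, G = 73/32, EG - F^2 = 255/128 at the point
E_p = 3/2, E_q = -3/4, F_p = -11/8, F_q = 69/16, G_p = 23/4, G_q = 9/4
E_qq = 9/2, F_pq = 27/4, G_pp = 17
Using the Brioschi determinant formula for K from the metric derivatives:
M1 = [[-E_qq/2 + F_pq - G_pp/2, E_p/2, F_p - E_q/2], [F_q - G_p/2, E, F], [G_q/2, F, G]] = [[-4, 3/4, -1], [23/16, 7/8, -1/16], [9/8, -1/16, 73/32]]; det M1 = -19265/2048
M2 = [[0, E_q/2, G_p/2], [E_q/2, E, F], [G_p/2, F, G]] = [[0, -3/8, 23/8], [-3/8, 7/8, -1/16], [23/8, -1/16, 73/32]]; det M2 = -15193/2048
det M1 - det M2 = -509/256; K = -509/256 / (255/128)^2 = -32576/65025


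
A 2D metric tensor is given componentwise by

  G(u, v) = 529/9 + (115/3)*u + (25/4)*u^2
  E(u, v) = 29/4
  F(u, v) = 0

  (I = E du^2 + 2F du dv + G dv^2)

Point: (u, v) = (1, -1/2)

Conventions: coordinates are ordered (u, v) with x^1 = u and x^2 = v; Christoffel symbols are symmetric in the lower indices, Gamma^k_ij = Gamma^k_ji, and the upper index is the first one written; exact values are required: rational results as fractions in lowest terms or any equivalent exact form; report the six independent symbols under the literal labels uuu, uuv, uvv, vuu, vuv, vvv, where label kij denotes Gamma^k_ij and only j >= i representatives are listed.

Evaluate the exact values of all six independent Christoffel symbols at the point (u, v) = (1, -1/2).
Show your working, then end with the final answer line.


E = 29/4, F = 0, G = 3721/36 at the point
E_u = 0, E_v = 0, F_u = 0, F_v = 0, G_u = 305/6, G_v = 0
EG - F^2 = 107909/144;  g^inv = (144/107909) * [[3721/36, 0], [0, 29/4]]
first-kind symbols [ij,l] = (1/2)(d_i g_jl + d_j g_il - d_l g_ij): [uu,u] = E_u/2 = 0, [uu,v] = F_u - E_v/2 = 0, [uv,u] = E_v/2 = 0, [uv,v] = G_u/2 = 305/12, [vv,u] = F_v - G_u/2 = -305/12, [vv,v] = G_v/2 = 0
Gamma^u_ij = (G*[ij,u] - F*[ij,v])/(EG - F^2), Gamma^v_ij = (E*[ij,v] - F*[ij,u])/(EG - F^2)

Answer: Gamma_uuu = 0, Gamma_uuv = 0, Gamma_uvv = -305/87, Gamma_vuu = 0, Gamma_vuv = 15/61, Gamma_vvv = 0


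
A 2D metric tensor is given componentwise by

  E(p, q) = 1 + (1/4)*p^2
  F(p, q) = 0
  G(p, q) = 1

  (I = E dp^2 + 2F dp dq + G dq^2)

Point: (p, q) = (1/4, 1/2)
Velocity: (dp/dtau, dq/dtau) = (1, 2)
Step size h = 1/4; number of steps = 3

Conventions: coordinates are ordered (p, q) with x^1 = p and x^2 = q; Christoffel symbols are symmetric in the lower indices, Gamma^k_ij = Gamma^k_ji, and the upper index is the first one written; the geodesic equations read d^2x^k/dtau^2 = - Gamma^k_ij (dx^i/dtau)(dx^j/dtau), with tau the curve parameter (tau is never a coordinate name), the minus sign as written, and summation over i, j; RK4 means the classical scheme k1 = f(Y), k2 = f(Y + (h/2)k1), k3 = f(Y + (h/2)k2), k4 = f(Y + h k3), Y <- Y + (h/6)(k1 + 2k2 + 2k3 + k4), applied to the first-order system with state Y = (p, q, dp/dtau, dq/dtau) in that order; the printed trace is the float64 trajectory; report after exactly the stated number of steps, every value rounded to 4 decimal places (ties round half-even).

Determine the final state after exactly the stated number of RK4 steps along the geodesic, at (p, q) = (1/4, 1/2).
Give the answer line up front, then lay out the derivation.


Answer: p = 0.9697, q = 2.0000, dp/dtau = 0.9068, dq/dtau = 2.0000

f(Y) = (dp/dtau, dq/dtau, -Gamma^p_ij Y'^i Y'^j, -Gamma^q_ij Y'^i Y'^j) with the Gammas evaluated at the stage position; h = 0.250000; intermediate values shown to 6 dp
step 0: p = 0.2500, q = 0.5000, dp/dtau = 1.0000, dq/dtau = 2.0000
step 1:
  k1: at (p, q) = (0.250000, 0.500000), (dp/dtau, dq/dtau) = (1.000000, 2.000000); Gamma_ppp = 0.061538, Gamma_ppq = 0.000000, Gamma_pqq = 0.000000, Gamma_qpp = 0.000000, Gamma_qpq = 0.000000, Gamma_qqq = 0.000000; k1 = (1.000000, 2.000000, -0.061538, 0.000000)
  k2: at (p, q) = (0.375000, 0.750000), (dp/dtau, dq/dtau) = (0.992308, 2.000000); Gamma_ppp = 0.090566, Gamma_ppq = 0.000000, Gamma_pqq = 0.000000, Gamma_qpp = 0.000000, Gamma_qpq = 0.000000, Gamma_qqq = 0.000000; k2 = (0.992308, 2.000000, -0.089178, 0.000000)
  k3: at (p, q) = (0.374038, 0.750000), (dp/dtau, dq/dtau) = (0.988853, 2.000000); Gamma_ppp = 0.090350, Gamma_ppq = 0.000000, Gamma_pqq = 0.000000, Gamma_qpp = 0.000000, Gamma_qpq = 0.000000, Gamma_qqq = 0.000000; k3 = (0.988853, 2.000000, -0.088346, 0.000000)
  k4: at (p, q) = (0.497213, 1.000000), (dp/dtau, dq/dtau) = (0.977913, 2.000000); Gamma_ppp = 0.117068, Gamma_ppq = 0.000000, Gamma_pqq = 0.000000, Gamma_qpp = 0.000000, Gamma_qpq = 0.000000, Gamma_qqq = 0.000000; k4 = (0.977913, 2.000000, -0.111954, 0.000000)
  Y <- Y + (h/6)(k1 + 2k2 + 2k3 + k4): p = 0.4975, q = 1.0000, dp/dtau = 0.9780, dq/dtau = 2.0000
step 2:
  k1: at (p, q) = (0.497510, 1.000000), (dp/dtau, dq/dtau) = (0.977977, 2.000000); Gamma_ppp = 0.117130, Gamma_ppq = 0.000000, Gamma_pqq = 0.000000, Gamma_qpp = 0.000000, Gamma_qpq = 0.000000, Gamma_qqq = 0.000000; k1 = (0.977977, 2.000000, -0.112027, 0.000000)
  k2: at (p, q) = (0.619757, 1.250000), (dp/dtau, dq/dtau) = (0.963974, 2.000000); Gamma_ppp = 0.141365, Gamma_ppq = 0.000000, Gamma_pqq = 0.000000, Gamma_qpp = 0.000000, Gamma_qpq = 0.000000, Gamma_qqq = 0.000000; k2 = (0.963974, 2.000000, -0.131363, 0.000000)
  k3: at (p, q) = (0.618007, 1.250000), (dp/dtau, dq/dtau) = (0.961557, 2.000000); Gamma_ppp = 0.141035, Gamma_ppq = 0.000000, Gamma_pqq = 0.000000, Gamma_qpp = 0.000000, Gamma_qpq = 0.000000, Gamma_qqq = 0.000000; k3 = (0.961557, 2.000000, -0.130400, 0.000000)
  k4: at (p, q) = (0.737899, 1.500000), (dp/dtau, dq/dtau) = (0.945377, 2.000000); Gamma_ppp = 0.162372, Gamma_ppq = 0.000000, Gamma_pqq = 0.000000, Gamma_qpp = 0.000000, Gamma_qpq = 0.000000, Gamma_qqq = 0.000000; k4 = (0.945377, 2.000000, -0.145118, 0.000000)
  Y <- Y + (h/6)(k1 + 2k2 + 2k3 + k4): p = 0.7381, q = 1.5000, dp/dtau = 0.9454, dq/dtau = 2.0000
step 3:
  k1: at (p, q) = (0.738110, 1.500000), (dp/dtau, dq/dtau) = (0.945449, 2.000000); Gamma_ppp = 0.162407, Gamma_ppq = 0.000000, Gamma_pqq = 0.000000, Gamma_qpp = 0.000000, Gamma_qpq = 0.000000, Gamma_qqq = 0.000000; k1 = (0.945449, 2.000000, -0.145172, 0.000000)
  k2: at (p, q) = (0.856292, 1.750000), (dp/dtau, dq/dtau) = (0.927303, 2.000000); Gamma_ppp = 0.180910, Gamma_ppq = 0.000000, Gamma_pqq = 0.000000, Gamma_qpp = 0.000000, Gamma_qpq = 0.000000, Gamma_qqq = 0.000000; k2 = (0.927303, 2.000000, -0.155563, 0.000000)
  k3: at (p, q) = (0.854023, 1.750000), (dp/dtau, dq/dtau) = (0.926004, 2.000000); Gamma_ppp = 0.180579, Gamma_ppq = 0.000000, Gamma_pqq = 0.000000, Gamma_qpp = 0.000000, Gamma_qpq = 0.000000, Gamma_qqq = 0.000000; k3 = (0.926004, 2.000000, -0.154844, 0.000000)
  k4: at (p, q) = (0.969612, 2.000000), (dp/dtau, dq/dtau) = (0.906739, 2.000000); Gamma_ppp = 0.196272, Gamma_ppq = 0.000000, Gamma_pqq = 0.000000, Gamma_qpp = 0.000000, Gamma_qpq = 0.000000, Gamma_qqq = 0.000000; k4 = (0.906739, 2.000000, -0.161370, 0.000000)
  Y <- Y + (h/6)(k1 + 2k2 + 2k3 + k4): p = 0.9697, q = 2.0000, dp/dtau = 0.9068, dq/dtau = 2.0000
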